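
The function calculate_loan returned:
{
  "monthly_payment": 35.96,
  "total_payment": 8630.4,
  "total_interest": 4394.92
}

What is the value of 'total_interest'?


4394.92


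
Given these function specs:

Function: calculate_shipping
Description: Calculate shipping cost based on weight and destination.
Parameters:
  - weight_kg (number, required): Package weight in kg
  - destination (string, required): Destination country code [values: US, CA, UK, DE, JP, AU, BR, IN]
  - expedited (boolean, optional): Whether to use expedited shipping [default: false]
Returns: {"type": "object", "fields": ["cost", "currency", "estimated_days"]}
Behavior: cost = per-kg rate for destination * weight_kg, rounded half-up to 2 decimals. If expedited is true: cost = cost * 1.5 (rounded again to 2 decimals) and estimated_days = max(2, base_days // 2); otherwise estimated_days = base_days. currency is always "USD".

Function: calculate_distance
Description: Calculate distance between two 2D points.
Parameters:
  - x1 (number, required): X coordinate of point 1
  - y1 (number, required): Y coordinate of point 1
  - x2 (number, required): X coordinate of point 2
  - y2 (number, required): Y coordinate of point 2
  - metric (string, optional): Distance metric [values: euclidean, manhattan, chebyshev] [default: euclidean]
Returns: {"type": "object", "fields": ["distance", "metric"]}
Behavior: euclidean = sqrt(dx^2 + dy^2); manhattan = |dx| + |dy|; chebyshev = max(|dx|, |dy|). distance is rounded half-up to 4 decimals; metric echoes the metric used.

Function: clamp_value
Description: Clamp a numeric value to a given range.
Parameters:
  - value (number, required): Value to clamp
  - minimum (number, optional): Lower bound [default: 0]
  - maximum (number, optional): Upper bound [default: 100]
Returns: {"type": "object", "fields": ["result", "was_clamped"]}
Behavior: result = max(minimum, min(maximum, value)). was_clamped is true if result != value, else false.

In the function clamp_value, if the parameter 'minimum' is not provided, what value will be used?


The clamp_value spec declares:
  - minimum (number, optional): Lower bound [default: 0]
Default:
0


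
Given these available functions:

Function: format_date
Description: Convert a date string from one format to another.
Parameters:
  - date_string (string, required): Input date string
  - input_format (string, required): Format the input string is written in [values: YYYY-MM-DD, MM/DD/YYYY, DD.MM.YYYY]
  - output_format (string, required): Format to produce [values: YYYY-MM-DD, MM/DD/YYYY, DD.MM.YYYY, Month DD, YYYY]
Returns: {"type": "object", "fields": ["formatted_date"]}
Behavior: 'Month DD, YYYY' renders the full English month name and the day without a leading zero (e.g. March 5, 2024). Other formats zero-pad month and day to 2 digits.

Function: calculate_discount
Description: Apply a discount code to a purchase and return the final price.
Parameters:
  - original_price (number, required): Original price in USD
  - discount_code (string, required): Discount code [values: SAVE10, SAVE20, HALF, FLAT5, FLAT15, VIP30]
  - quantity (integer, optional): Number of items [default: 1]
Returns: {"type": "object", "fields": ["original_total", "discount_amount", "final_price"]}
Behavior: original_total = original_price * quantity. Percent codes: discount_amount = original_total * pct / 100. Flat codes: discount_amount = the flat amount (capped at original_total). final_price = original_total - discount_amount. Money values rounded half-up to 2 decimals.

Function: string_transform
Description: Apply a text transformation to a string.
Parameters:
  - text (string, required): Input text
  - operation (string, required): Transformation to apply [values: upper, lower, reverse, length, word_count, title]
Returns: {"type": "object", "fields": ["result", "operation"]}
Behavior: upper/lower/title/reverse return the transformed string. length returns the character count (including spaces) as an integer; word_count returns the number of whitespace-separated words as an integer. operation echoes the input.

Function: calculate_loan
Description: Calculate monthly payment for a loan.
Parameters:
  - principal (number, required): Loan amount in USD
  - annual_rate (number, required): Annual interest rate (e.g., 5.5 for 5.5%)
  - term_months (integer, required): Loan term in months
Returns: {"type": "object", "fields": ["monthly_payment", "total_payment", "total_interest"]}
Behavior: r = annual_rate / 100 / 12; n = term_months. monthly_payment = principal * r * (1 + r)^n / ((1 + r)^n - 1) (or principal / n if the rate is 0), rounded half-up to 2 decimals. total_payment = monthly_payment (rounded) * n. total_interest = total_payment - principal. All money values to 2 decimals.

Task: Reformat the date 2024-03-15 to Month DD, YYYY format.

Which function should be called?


The task needs a function whose description is: Convert a date string from one format to another.
format_date


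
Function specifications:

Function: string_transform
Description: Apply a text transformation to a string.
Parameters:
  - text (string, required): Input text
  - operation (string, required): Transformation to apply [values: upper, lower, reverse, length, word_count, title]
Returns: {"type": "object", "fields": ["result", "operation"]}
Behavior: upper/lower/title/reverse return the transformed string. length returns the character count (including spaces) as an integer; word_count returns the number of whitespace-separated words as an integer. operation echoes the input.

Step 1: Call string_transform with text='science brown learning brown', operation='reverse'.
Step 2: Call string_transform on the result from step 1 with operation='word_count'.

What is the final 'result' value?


Step 1: string_transform(text='science brown learning brown', operation='reverse')
  -> result = 'nworb gninrael nworb ecneics'
Step 2: string_transform(text='nworb gninrael nworb ecneics', operation='word_count')
  words: nworb, gninrael, nworb, ecneics -> 4
  -> result = 4
4


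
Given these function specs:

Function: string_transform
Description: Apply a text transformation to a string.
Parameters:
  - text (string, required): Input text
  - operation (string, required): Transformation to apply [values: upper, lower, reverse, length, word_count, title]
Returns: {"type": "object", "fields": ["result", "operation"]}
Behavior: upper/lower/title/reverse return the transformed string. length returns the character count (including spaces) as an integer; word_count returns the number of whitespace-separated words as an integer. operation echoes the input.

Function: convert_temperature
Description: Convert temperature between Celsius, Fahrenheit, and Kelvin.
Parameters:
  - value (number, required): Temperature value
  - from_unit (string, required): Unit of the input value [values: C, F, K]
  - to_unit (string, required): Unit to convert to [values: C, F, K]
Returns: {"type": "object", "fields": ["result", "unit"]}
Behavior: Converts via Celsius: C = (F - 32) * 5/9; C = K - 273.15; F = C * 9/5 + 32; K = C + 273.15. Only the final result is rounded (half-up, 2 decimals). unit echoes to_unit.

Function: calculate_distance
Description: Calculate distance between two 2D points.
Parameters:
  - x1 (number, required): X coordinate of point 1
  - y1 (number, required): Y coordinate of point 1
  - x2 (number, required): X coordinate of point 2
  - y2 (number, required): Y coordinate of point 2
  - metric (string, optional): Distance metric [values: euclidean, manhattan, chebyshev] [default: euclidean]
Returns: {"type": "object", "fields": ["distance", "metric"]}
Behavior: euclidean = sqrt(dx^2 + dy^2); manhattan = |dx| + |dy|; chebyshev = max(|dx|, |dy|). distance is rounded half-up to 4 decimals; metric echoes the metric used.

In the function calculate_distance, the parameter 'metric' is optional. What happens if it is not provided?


The calculate_distance spec declares:
  - metric (string, optional): Distance metric [values: euclidean, manhattan, chebyshev] [default: euclidean]
It defaults to euclidean


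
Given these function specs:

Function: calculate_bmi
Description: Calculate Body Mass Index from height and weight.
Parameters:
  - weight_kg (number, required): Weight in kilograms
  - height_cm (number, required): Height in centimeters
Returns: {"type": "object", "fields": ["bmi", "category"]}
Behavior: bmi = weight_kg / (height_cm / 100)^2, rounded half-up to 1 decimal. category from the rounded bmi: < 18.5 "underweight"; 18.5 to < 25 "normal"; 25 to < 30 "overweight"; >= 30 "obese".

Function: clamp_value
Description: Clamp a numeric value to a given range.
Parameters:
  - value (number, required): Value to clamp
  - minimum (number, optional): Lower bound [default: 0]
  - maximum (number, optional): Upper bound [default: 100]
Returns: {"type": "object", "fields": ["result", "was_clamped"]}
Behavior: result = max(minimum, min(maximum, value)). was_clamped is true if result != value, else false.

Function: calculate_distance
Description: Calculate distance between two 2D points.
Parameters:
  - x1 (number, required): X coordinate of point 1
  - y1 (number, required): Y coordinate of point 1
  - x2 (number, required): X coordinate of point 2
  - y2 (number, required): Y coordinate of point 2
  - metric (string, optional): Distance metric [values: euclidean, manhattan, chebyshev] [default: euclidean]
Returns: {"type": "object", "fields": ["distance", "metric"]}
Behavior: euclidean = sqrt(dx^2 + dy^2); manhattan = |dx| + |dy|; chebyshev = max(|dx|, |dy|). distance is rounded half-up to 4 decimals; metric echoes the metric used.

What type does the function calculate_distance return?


The calculate_distance spec declares Returns: {"type": "object", "fields": ["distance", "metric"]}
Type:
object


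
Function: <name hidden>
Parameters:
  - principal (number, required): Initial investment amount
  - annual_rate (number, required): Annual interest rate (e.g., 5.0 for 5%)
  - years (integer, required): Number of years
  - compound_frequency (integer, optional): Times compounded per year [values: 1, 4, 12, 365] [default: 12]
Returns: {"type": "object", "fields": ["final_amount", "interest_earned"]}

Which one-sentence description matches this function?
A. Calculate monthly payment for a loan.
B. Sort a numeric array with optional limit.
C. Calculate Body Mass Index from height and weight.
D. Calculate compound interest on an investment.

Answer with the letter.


Parameters principal, annual_rate, years, compound_frequency and return ["final_amount", "interest_earned"] fit: Calculate compound interest on an investment.
D


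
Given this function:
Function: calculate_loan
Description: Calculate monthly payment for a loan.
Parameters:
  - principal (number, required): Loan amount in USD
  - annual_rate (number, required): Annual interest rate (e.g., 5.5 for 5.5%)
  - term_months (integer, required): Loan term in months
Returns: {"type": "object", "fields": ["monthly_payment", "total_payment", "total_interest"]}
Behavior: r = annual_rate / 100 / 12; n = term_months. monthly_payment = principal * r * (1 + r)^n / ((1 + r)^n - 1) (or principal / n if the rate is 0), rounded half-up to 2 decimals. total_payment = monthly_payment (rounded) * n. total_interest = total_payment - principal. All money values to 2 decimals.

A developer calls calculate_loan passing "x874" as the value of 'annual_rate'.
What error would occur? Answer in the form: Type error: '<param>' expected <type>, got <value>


Spec: 'annual_rate' is declared as number; "x874" is a string.
Type error: 'annual_rate' expected number, got "x874"


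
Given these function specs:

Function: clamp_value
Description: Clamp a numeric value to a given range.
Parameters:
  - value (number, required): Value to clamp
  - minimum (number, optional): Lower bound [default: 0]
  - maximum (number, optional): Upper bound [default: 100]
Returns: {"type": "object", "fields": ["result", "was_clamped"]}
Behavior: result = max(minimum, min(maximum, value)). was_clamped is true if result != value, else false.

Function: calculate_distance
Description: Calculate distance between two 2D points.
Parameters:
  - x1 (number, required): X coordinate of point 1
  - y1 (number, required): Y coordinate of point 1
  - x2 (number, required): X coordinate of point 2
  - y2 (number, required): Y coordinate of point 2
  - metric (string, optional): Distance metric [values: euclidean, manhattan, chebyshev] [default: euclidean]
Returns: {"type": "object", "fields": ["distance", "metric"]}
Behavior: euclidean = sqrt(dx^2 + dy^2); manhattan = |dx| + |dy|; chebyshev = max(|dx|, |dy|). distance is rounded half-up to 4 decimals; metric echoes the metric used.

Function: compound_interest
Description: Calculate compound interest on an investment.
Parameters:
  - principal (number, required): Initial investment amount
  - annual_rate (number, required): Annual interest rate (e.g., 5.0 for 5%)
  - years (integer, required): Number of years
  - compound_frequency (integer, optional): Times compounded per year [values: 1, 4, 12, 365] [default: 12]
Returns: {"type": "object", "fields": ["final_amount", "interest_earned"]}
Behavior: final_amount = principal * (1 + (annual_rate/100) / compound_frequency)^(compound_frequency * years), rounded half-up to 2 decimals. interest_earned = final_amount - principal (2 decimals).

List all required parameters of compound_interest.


Parameters of compound_interest and their required/optional flag:
  principal: required
  annual_rate: required
  years: required
  compound_frequency: optional
annual_rate, principal, years


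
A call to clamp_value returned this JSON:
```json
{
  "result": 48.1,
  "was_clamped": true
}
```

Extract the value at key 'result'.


48.1


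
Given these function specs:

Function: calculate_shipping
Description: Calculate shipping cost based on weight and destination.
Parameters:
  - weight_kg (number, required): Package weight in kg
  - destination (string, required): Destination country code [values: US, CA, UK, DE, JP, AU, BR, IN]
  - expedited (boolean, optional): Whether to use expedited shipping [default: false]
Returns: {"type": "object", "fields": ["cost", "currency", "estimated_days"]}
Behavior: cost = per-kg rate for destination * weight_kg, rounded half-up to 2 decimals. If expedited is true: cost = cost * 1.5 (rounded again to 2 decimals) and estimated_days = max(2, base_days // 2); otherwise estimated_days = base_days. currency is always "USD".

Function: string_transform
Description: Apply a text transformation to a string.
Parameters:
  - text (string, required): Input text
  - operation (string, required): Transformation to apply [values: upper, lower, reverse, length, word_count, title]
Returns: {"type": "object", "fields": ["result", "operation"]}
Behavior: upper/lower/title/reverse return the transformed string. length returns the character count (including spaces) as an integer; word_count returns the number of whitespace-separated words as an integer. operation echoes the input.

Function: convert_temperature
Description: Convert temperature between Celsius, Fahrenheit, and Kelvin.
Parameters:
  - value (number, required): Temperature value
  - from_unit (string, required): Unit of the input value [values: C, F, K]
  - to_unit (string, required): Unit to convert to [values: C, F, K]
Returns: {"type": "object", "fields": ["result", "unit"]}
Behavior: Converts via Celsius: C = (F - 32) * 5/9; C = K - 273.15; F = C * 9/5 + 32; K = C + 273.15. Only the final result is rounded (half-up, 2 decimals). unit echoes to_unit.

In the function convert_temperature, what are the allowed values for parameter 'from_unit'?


The convert_temperature spec declares:
  - from_unit (string, required): Unit of the input value [values: C, F, K]
Allowed values:
C, F, K


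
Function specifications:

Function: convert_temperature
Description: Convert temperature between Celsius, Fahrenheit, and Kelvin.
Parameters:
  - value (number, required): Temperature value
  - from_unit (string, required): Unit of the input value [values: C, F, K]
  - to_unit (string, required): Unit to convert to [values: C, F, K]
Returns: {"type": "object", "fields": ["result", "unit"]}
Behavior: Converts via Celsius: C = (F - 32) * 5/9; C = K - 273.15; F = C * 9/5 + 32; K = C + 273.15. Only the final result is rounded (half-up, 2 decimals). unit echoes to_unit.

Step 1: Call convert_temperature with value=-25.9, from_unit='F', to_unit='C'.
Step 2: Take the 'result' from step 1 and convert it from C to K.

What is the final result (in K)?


Step 1: convert_temperature(value=-25.9, from_unit=F, to_unit=C)
  To C: (-25.9 - 32) * 5/9 = -32.166667
  Target is C: -32.166667
  Round to 2 decimals: -32.17
  -> result = -32.17 C
Step 2: convert_temperature(value=-32.17, from_unit=C, to_unit=K)
  Input already in C: -32.17
  To K: -32.17 + 273.15 = 240.98
  Round to 2 decimals: 240.98
  -> result = 240.98 K
240.98 K


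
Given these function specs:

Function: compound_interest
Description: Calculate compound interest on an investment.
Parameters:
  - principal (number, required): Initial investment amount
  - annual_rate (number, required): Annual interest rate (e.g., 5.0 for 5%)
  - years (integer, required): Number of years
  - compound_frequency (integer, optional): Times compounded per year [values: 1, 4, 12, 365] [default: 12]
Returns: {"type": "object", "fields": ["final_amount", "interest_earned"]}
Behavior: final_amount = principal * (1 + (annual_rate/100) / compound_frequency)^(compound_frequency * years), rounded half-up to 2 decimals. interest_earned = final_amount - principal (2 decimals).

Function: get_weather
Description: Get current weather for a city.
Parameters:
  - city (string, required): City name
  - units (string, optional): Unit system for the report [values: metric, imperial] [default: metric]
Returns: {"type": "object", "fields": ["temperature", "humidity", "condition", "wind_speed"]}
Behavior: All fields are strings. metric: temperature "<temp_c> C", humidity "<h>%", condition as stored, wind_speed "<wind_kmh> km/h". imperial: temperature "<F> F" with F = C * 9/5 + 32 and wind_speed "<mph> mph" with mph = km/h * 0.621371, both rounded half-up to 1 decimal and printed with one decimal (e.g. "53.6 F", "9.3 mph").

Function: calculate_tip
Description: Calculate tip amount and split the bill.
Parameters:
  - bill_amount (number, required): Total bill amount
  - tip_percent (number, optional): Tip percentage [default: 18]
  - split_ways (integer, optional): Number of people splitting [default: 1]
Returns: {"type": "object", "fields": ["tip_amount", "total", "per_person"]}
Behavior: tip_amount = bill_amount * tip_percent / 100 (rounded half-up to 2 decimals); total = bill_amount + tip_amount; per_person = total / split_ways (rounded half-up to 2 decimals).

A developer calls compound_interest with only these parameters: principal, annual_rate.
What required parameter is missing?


Required parameters: principal, annual_rate, years
Provided: principal, annual_rate
Missing: years
years


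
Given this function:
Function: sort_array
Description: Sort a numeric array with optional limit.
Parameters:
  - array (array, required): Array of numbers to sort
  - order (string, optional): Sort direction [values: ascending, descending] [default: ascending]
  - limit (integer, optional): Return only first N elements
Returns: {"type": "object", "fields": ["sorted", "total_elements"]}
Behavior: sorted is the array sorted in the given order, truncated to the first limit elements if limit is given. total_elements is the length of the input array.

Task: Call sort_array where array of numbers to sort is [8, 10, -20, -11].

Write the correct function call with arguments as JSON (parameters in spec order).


Mapping each described value to its parameter name:
  'Array of numbers to sort' -> array = [8, 10, -20, -11]
sort_array({"array": [8, 10, -20, -11]})


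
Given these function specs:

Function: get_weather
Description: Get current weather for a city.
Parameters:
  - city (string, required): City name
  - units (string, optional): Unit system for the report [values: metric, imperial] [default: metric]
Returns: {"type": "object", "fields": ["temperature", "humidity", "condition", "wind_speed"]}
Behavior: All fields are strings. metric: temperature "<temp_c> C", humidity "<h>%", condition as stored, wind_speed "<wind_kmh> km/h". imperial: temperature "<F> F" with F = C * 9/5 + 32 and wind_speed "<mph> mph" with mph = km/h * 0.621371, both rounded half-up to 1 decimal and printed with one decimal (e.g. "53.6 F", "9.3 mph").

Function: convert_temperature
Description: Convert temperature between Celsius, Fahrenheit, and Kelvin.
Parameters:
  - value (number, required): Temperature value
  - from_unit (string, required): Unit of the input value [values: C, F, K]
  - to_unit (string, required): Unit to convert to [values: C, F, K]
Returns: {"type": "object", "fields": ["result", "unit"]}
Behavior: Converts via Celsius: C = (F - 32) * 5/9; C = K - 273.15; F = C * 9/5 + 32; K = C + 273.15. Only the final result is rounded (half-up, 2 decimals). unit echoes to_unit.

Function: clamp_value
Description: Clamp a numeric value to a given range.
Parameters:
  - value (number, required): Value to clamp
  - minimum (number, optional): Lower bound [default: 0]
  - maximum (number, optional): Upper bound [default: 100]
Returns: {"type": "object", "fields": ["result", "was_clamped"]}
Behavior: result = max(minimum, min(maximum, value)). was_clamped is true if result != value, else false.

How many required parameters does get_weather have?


Parameters of get_weather: city (required), units (optional)
Required count:
1


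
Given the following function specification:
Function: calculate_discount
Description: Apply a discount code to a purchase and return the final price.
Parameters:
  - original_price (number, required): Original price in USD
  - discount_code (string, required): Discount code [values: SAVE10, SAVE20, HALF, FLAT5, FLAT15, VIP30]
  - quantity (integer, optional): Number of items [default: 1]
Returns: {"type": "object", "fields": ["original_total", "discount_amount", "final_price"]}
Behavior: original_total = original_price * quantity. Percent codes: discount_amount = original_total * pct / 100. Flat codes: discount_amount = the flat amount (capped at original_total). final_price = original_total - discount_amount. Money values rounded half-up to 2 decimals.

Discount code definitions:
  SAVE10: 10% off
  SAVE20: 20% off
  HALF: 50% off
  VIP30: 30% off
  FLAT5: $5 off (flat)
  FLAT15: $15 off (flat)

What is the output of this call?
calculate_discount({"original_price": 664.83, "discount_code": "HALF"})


Defaults applied: quantity=1
original_total = 664.83 * 1 = 664.83
HALF = 50% off: discount_amount = 664.83 * 50/100 = 332.415 -> 332.42
final_price = 664.83 - 332.42 = 332.41
Output:
{"original_total": 664.83, "discount_amount": 332.42, "final_price": 332.41}


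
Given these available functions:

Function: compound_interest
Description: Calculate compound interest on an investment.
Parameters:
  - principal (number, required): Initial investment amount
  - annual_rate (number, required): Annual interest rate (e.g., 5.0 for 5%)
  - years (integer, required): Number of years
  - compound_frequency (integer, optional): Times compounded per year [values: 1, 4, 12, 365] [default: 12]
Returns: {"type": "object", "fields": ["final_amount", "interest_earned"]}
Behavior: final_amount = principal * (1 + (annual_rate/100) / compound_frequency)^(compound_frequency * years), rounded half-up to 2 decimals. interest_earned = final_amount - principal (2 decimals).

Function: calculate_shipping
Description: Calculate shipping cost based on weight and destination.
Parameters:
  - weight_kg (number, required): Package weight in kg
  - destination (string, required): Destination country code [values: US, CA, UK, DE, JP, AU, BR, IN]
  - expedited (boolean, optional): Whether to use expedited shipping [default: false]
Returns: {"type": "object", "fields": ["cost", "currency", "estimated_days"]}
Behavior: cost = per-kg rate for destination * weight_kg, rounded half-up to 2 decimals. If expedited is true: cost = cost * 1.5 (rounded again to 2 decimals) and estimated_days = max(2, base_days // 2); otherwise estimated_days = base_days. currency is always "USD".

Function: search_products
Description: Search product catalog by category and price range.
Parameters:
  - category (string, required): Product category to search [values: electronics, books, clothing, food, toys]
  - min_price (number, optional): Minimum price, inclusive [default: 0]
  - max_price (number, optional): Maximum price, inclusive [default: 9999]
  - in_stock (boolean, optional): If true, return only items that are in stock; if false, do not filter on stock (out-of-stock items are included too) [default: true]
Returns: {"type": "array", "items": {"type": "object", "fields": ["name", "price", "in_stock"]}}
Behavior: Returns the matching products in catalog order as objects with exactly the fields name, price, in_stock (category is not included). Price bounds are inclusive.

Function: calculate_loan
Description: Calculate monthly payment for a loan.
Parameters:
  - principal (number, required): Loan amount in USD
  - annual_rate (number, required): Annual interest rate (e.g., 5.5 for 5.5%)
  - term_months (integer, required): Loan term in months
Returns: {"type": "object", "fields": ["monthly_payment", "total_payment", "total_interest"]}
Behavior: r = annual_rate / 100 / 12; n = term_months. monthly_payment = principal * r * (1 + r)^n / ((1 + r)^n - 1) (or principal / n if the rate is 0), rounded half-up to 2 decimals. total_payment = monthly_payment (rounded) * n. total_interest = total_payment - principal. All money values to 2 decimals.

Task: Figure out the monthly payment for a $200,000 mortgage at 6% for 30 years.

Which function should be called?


The task needs a function whose description is: Calculate monthly payment for a loan.
calculate_loan


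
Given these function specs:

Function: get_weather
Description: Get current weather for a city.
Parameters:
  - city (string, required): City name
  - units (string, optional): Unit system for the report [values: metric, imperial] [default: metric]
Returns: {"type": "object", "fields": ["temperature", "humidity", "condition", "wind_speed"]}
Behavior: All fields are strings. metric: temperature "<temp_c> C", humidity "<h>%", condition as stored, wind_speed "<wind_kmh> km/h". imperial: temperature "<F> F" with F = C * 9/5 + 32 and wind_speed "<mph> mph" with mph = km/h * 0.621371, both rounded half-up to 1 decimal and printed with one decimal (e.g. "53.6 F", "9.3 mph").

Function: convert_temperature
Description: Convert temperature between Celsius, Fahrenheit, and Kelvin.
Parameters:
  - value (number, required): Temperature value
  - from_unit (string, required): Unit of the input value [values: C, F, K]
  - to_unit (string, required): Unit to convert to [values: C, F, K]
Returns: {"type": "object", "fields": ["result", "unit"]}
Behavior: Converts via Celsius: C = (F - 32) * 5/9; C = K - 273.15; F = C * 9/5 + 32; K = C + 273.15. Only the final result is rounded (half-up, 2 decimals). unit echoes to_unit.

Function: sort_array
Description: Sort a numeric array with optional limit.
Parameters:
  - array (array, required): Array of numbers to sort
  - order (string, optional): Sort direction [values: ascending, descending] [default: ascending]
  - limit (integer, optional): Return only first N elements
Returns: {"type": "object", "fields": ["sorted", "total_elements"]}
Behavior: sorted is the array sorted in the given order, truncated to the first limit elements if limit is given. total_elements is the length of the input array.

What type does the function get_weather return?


The get_weather spec declares Returns: {"type": "object", "fields": ["temperature", "humidity", "condition", "wind_speed"]}
Type:
object


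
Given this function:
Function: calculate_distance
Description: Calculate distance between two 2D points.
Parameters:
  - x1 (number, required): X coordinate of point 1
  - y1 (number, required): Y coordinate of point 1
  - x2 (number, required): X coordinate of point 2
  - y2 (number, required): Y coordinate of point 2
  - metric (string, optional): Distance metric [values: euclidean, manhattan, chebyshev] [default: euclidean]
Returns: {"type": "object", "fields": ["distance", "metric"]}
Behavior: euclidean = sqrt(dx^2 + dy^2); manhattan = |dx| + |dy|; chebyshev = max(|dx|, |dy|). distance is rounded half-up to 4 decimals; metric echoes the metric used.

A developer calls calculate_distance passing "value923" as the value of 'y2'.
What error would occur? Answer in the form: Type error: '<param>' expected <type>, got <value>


Spec: 'y2' is declared as number; "value923" is a string.
Type error: 'y2' expected number, got "value923"


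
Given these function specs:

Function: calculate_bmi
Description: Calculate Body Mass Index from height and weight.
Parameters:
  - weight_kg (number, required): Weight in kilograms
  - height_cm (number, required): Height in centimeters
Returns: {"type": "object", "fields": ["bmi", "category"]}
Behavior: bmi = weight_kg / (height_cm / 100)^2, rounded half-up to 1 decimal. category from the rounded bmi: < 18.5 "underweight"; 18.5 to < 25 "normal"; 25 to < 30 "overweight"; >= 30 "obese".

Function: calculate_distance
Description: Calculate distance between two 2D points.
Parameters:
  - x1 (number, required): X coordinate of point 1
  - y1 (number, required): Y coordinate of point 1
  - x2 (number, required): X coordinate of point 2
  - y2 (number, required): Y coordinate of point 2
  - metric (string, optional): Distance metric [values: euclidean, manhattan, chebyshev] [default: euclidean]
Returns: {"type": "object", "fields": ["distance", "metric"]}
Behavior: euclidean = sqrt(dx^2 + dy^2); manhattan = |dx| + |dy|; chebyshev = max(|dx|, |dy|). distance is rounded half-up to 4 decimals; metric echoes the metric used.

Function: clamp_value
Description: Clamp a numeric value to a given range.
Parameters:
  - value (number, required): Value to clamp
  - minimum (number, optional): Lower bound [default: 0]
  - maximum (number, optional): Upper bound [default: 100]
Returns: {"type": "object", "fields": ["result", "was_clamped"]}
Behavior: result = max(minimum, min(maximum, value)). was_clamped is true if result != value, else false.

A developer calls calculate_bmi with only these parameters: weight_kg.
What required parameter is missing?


Required parameters: weight_kg, height_cm
Provided: weight_kg
Missing: height_cm
height_cm


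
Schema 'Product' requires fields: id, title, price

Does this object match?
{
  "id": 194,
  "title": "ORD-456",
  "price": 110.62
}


Checking required fields... All present.
Valid - all required fields present


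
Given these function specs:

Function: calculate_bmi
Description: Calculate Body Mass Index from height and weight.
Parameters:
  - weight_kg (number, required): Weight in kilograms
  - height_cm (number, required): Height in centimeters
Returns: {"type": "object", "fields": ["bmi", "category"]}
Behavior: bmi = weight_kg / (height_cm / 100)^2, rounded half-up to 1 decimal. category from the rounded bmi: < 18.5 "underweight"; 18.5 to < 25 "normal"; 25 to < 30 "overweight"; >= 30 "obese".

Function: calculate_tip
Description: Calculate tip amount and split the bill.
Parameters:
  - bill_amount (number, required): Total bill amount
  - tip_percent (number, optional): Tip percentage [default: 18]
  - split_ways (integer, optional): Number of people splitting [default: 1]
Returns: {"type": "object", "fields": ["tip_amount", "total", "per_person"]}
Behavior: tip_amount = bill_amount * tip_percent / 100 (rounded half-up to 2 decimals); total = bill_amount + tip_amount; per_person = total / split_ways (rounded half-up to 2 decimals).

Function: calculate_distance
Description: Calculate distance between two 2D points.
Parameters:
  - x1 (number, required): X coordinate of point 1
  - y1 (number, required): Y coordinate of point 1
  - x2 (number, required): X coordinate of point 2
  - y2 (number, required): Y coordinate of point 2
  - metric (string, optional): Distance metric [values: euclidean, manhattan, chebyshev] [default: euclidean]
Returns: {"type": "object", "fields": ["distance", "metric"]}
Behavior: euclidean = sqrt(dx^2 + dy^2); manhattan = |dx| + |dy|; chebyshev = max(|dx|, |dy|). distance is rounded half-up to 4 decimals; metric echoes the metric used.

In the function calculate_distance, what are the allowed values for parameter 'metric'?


The calculate_distance spec declares:
  - metric (string, optional): Distance metric [values: euclidean, manhattan, chebyshev] [default: euclidean]
Allowed values:
euclidean, manhattan, chebyshev


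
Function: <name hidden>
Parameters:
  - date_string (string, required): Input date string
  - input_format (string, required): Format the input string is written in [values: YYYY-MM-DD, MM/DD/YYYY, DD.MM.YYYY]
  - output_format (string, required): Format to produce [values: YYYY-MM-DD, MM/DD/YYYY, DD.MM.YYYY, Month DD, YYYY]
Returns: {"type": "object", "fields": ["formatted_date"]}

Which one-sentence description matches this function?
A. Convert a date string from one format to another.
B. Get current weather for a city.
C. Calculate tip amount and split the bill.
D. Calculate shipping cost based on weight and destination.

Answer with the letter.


Parameters date_string, input_format, output_format and return ["formatted_date"] fit: Convert a date string from one format to another.
A


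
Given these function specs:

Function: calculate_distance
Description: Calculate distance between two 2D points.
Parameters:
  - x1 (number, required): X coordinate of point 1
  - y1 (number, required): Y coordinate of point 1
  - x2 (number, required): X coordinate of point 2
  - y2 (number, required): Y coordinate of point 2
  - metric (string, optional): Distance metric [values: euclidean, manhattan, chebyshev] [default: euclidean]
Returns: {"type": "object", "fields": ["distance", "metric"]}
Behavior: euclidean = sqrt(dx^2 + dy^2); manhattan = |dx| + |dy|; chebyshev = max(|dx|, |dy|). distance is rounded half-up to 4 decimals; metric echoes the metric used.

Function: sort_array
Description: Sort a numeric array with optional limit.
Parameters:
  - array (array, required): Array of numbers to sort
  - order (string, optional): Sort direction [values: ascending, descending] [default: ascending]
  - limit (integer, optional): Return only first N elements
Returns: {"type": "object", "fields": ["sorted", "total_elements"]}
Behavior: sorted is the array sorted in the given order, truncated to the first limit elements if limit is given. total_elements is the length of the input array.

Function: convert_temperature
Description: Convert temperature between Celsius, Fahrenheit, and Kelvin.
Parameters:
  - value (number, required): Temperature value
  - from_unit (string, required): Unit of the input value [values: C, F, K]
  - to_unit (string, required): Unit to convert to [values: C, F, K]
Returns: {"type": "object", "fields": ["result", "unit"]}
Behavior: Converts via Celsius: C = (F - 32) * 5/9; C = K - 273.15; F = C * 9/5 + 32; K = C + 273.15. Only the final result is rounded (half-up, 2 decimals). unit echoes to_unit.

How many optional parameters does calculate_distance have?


Parameters of calculate_distance: x1 (required), y1 (required), x2 (required), y2 (required), metric (optional)
Optional count:
1


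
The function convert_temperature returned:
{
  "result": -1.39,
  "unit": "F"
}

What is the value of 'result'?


-1.39


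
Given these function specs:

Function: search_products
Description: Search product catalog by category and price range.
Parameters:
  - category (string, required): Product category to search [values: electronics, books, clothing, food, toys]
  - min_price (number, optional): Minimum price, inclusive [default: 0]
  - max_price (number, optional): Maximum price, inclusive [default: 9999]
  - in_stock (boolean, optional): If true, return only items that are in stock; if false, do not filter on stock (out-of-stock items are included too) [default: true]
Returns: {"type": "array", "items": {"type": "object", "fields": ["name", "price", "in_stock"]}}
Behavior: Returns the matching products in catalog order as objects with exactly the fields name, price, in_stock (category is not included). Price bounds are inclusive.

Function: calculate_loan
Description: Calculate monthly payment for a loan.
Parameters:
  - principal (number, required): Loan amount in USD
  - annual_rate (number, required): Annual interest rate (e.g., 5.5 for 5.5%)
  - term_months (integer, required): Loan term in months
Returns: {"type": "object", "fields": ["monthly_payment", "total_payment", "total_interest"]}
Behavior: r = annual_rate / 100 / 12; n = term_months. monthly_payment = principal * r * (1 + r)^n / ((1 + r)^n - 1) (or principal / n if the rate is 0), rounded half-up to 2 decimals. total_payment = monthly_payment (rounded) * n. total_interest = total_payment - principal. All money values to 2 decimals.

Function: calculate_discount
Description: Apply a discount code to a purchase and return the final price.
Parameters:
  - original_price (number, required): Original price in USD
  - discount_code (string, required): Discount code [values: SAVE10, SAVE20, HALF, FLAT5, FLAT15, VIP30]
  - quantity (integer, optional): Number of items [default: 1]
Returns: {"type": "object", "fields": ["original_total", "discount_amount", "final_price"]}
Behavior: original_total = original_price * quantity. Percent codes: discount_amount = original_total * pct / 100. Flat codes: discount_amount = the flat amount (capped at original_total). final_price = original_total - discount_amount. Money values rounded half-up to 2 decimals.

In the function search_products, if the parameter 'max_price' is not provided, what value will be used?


The search_products spec declares:
  - max_price (number, optional): Maximum price, inclusive [default: 9999]
Default:
9999


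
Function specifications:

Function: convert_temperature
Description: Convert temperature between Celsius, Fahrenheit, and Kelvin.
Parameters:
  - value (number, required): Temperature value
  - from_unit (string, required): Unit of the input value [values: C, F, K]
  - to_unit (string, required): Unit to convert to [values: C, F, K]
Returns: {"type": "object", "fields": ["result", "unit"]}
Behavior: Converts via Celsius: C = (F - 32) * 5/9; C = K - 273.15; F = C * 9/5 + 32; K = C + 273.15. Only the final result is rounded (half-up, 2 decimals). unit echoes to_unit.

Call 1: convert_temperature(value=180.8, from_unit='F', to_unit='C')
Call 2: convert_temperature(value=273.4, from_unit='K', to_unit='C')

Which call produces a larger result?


Call 1:
  To C: (180.8 - 32) * 5/9 = 82.666667
  Target is C: 82.666667
  Round to 2 decimals: 82.67
  -> 82.67 C
Call 2:
  To C: 273.4 - 273.15 = 0.25
  Target is C: 0.25
  Round to 2 decimals: 0.25
  -> 0.25 C
Call 1 (82.67 C)


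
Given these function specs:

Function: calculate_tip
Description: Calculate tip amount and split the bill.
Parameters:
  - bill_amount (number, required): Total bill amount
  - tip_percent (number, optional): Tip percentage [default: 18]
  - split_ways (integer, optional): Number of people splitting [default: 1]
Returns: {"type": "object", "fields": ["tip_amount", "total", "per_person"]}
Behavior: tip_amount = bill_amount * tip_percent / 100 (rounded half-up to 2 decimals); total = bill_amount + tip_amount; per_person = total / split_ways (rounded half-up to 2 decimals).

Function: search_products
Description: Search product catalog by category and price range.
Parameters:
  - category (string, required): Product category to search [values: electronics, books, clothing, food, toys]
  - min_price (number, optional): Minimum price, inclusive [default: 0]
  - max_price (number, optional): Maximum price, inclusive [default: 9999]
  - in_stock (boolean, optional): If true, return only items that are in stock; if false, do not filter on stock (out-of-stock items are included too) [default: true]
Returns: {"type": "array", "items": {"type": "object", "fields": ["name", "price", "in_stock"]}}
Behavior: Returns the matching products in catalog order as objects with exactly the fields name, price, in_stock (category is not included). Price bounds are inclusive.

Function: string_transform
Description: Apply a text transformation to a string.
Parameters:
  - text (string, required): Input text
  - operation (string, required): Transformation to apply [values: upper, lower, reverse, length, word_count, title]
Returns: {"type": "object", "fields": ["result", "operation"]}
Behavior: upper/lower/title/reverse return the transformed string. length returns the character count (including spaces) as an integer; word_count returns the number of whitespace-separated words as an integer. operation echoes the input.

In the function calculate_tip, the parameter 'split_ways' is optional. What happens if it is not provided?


The calculate_tip spec declares:
  - split_ways (integer, optional): Number of people splitting [default: 1]
It defaults to 1
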